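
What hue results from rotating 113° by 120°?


New hue = (H + rotation) mod 360
New hue = (113 + 120) mod 360
= 233 mod 360
= 233°


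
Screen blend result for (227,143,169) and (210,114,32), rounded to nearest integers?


Screen: C = 255 - (255-A)×(255-B)/255, rounded to nearest integer
R: 255 - (255-227)×(255-210)/255 = 255 - 1260/255 ≈ 255 - 4.941 = 250.059 → 250
G: 255 - (255-143)×(255-114)/255 = 255 - 15792/255 ≈ 255 - 61.929 = 193.071 → 193
B: 255 - (255-169)×(255-32)/255 = 255 - 19178/255 ≈ 255 - 75.208 = 179.792 → 180
= RGB(250, 193, 180)


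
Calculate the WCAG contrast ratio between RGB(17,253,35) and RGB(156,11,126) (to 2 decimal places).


Linearize each sRGB channel c=v/255: c/12.92 if c ≤ 0.04045 else ((c+0.055)/1.055)^2.4
L = 0.2126×R_lin + 0.7152×G_lin + 0.0722×B_lin
Color 1 (17,253,35):
  R=17: 17/255≈0.0667 > 0.04045 → ((0.0667+0.055)/1.055)^2.4 ≈ 0.00561
  G=253: 253/255≈0.9922 > 0.04045 → ((0.9922+0.055)/1.055)^2.4 ≈ 0.98225
  B=35: 35/255≈0.1373 > 0.04045 → ((0.1373+0.055)/1.055)^2.4 ≈ 0.01681
  L1 = 0.2126×0.00561 + 0.7152×0.98225 + 0.0722×0.01681 ≈ 0.70491
Color 2 (156,11,126):
  R=156: 156/255≈0.6118 > 0.04045 → ((0.6118+0.055)/1.055)^2.4 ≈ 0.33245
  G=11: 11/255≈0.0431 > 0.04045 → ((0.0431+0.055)/1.055)^2.4 ≈ 0.00335
  B=126: 126/255≈0.4941 > 0.04045 → ((0.4941+0.055)/1.055)^2.4 ≈ 0.20864
  L2 = 0.2126×0.33245 + 0.7152×0.00335 + 0.0722×0.20864 ≈ 0.08814
Lighter = 0.70491, Darker = 0.08814
Ratio = (L_lighter + 0.05) / (L_darker + 0.05)
Ratio = (0.70491 + 0.05) / (0.08814 + 0.05) = 0.75491 / 0.13814 ≈ 5.4650
Ratio ≈ 5.46:1


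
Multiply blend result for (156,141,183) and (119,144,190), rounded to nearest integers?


Multiply: C = A×B/255, rounded to nearest integer
R: 156×119/255 = 18564/255 ≈ 72.800 → 73
G: 141×144/255 = 20304/255 ≈ 79.624 → 80
B: 183×190/255 = 34770/255 ≈ 136.353 → 136
= RGB(73, 80, 136)


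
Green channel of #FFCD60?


Color: #FFCD60
R = FF = 255
G = CD = 205
B = 60 = 96
Green = 205


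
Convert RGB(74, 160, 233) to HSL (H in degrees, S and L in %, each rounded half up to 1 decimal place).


Normalize: R'=74/255≈0.2902, G'=160/255≈0.6275, B'=233/255≈0.9137
Max=233/255, Min=74/255, Δ=Max-Min=159/255
L = (Max+Min)/2 = (233+74)/510 = 307/510 = 0.60196… → L = 60.2%
L > 0.5 → S = Δ/(2-Max-Min) = 159/(510-233-74) = 159/203 = 0.78325… → S = 78.3%
(the 1/255 factors cancel in S and H, so raw channel differences can be used)
Max is B' → H = 60 × ((R-G)/Δ + 4) = 60 × ((74-160)/159 + 4)
  -86/159 + 4 = -0.5408… + 4 = 3.4591…
  H = 60 × 3.4591… = 207.547…° → H = 207.5°
= HSL(207.5°, 78.3%, 60.2%)


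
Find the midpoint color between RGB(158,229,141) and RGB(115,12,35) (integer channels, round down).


Midpoint: each channel = ⌊(C₁+C₂)/2⌋
R: ⌊(158+115)/2⌋ = 136
G: ⌊(229+12)/2⌋ = 120
B: ⌊(141+35)/2⌋ = 88
= RGB(136, 120, 88)


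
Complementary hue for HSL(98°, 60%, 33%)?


Complement = opposite side of color wheel = hue + 180°
H' = (98 + 180) mod 360 = 278°
S and L unchanged.
= HSL(278°, 60%, 33%)


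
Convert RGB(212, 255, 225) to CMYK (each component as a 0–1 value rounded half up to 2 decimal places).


R'=212/255≈0.8314, G'=255/255≈1.0000, B'=225/255≈0.8824
K = 1 - max(R',G',B') = 1 - 255/255 = 0/255 = 0 → 0.00
(1-R'-K)/(1-K) simplifies to (max-R)/max with max = 255:
C = (255-212)/255 = 43/255 = 0.16862… → 0.17
M = (255-255)/255 = 0/255 = 0 → 0.00
Y = (255-225)/255 = 30/255 = 0.11764… → 0.12
= CMYK(0.17, 0.00, 0.12, 0.00)


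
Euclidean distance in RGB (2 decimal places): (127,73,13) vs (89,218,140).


d = √[(R₁-R₂)² + (G₁-G₂)² + (B₁-B₂)²]
d = √[(127-89)² + (73-218)² + (13-140)²]
d = √[1444 + 21025 + 16129]
d = √38598
d ≈ 196.46


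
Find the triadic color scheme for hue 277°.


Triadic: equally spaced at 120° intervals
H1 = 277°
H2 = (277 + 120) mod 360 = 37°
H3 = (277 + 240) mod 360 = 157°
Triadic = 277°, 37°, 157°


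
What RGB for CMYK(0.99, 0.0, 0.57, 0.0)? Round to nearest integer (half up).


R = 255 × (1-C) × (1-K) = 255 × 0.01 × 1.00 = 2.55 → 3
G = 255 × (1-M) × (1-K) = 255 × 1.00 × 1.00 = 255
B = 255 × (1-Y) × (1-K) = 255 × 0.43 × 1.00 = 109.65 → 110
= RGB(3, 255, 110)


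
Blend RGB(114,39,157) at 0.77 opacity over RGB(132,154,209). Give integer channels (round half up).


C = α×F + (1-α)×B, with 1-α = 0.23
R: 0.77×114 + 0.23×132 = 87.78 + 30.36 = 118.14 → 118
G: 0.77×39 + 0.23×154 = 30.03 + 35.42 = 65.45 → 65
B: 0.77×157 + 0.23×209 = 120.89 + 48.07 = 168.96 → 169
= RGB(118, 65, 169)


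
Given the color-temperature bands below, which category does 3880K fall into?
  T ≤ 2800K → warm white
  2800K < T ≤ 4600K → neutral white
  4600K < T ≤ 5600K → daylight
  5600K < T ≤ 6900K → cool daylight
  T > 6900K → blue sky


Temperature: 3880K
2800K < 3880K ≤ 4600K → neutral white
Classification: neutral white


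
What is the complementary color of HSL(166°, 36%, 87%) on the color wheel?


Complement = opposite side of color wheel = hue + 180°
H' = (166 + 180) mod 360 = 346°
S and L unchanged.
= HSL(346°, 36%, 87%)


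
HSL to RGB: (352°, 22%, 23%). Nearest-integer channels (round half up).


H=352°, S=0.22, L=0.23
C = (1-|2L-1|)×S = (1-|-0.54|)×0.22 = 0.1012
H' = H/60 = 352/60 ≈ 5.8667; X = C×(1-|H' mod 2 - 1|) ≈ 0.0135
m = L - C/2 = 0.23 - 0.0506 = 0.1794
Sector ⌊H'⌋ = 5 → (R',G',B') = (0.1012, 0.0, ≈0.0135)
RGB = ((R'+m)×255, (G'+m)×255, (B'+m)×255) = (71.553, 45.747, 49.1878)
Round half up → RGB(72, 46, 49)


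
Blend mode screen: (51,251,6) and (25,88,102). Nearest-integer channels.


Screen: C = 255 - (255-A)×(255-B)/255, rounded to nearest integer
R: 255 - (255-51)×(255-25)/255 = 255 - 46920/255 ≈ 255 - 184.000 = 71.000 → 71
G: 255 - (255-251)×(255-88)/255 = 255 - 668/255 ≈ 255 - 2.620 = 252.380 → 252
B: 255 - (255-6)×(255-102)/255 = 255 - 38097/255 ≈ 255 - 149.400 = 105.600 → 106
= RGB(71, 252, 106)


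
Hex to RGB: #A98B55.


A9 → 169 (R)
8B → 139 (G)
55 → 85 (B)
= RGB(169, 139, 85)


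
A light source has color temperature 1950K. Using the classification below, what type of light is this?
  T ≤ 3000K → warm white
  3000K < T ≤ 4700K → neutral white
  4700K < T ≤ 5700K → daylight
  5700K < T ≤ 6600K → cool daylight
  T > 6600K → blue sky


Temperature: 1950K
1950K ≤ 3000K → warm white
Classification: warm white


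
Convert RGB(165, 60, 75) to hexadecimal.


R = 165 → A5 (hex)
G = 60 → 3C (hex)
B = 75 → 4B (hex)
Hex = #A53C4B


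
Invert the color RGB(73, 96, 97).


Invert: (255-R, 255-G, 255-B)
R: 255-73 = 182
G: 255-96 = 159
B: 255-97 = 158
= RGB(182, 159, 158)


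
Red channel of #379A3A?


Color: #379A3A
R = 37 = 55
G = 9A = 154
B = 3A = 58
Red = 55


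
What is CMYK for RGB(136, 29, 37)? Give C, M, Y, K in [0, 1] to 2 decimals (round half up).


R'=136/255≈0.5333, G'=29/255≈0.1137, B'=37/255≈0.1451
K = 1 - max(R',G',B') = 1 - 136/255 = 119/255 = 0.46666… → 0.47
(1-R'-K)/(1-K) simplifies to (max-R)/max with max = 136:
C = (136-136)/136 = 0/136 = 0 → 0.00
M = (136-29)/136 = 107/136 = 0.78676… → 0.79
Y = (136-37)/136 = 99/136 = 0.72794… → 0.73
= CMYK(0.00, 0.79, 0.73, 0.47)


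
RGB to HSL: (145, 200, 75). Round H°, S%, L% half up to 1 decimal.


Normalize: R'=145/255≈0.5686, G'=200/255≈0.7843, B'=75/255≈0.2941
Max=200/255, Min=75/255, Δ=Max-Min=125/255
L = (Max+Min)/2 = (200+75)/510 = 275/510 = 0.53921… → L = 53.9%
L > 0.5 → S = Δ/(2-Max-Min) = 125/(510-200-75) = 125/235 = 0.53191… → S = 53.2%
(the 1/255 factors cancel in S and H, so raw channel differences can be used)
Max is G' → H = 60 × ((B-R)/Δ + 2) = 60 × ((75-145)/125 + 2)
  -70/125 + 2 = -0.56 + 2 = 1.44
  H = 60 × 1.44 = 86.4° → H = 86.4°
= HSL(86.4°, 53.2%, 53.9%)


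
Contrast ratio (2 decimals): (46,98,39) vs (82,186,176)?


Linearize each sRGB channel c=v/255: c/12.92 if c ≤ 0.04045 else ((c+0.055)/1.055)^2.4
L = 0.2126×R_lin + 0.7152×G_lin + 0.0722×B_lin
Color 1 (46,98,39):
  R=46: 46/255≈0.1804 > 0.04045 → ((0.1804+0.055)/1.055)^2.4 ≈ 0.02732
  G=98: 98/255≈0.3843 > 0.04045 → ((0.3843+0.055)/1.055)^2.4 ≈ 0.12214
  B=39: 39/255≈0.1529 > 0.04045 → ((0.1529+0.055)/1.055)^2.4 ≈ 0.02029
  L1 = 0.2126×0.02732 + 0.7152×0.12214 + 0.0722×0.02029 ≈ 0.09463
Color 2 (82,186,176):
  R=82: 82/255≈0.3216 > 0.04045 → ((0.3216+0.055)/1.055)^2.4 ≈ 0.08438
  G=186: 186/255≈0.7294 > 0.04045 → ((0.7294+0.055)/1.055)^2.4 ≈ 0.49102
  B=176: 176/255≈0.6902 > 0.04045 → ((0.6902+0.055)/1.055)^2.4 ≈ 0.43415
  L2 = 0.2126×0.08438 + 0.7152×0.49102 + 0.0722×0.43415 ≈ 0.40046
Lighter = 0.40046, Darker = 0.09463
Ratio = (L_lighter + 0.05) / (L_darker + 0.05)
Ratio = (0.40046 + 0.05) / (0.09463 + 0.05) = 0.45046 / 0.14463 ≈ 3.1147
Ratio ≈ 3.11:1


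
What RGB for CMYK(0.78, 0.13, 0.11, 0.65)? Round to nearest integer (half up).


R = 255 × (1-C) × (1-K) = 255 × 0.22 × 0.35 = 19.635 → 20
G = 255 × (1-M) × (1-K) = 255 × 0.87 × 0.35 = 77.6475 → 78
B = 255 × (1-Y) × (1-K) = 255 × 0.89 × 0.35 = 79.4325 → 79
= RGB(20, 78, 79)


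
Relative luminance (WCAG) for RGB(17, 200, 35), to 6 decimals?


Linearize each channel (sRGB transfer function): c = v/255; c_lin = c/12.92 if c ≤ 0.04045, else ((c+0.055)/1.055)^2.4
  R: 17/255 ≈ 0.066667 > 0.04045 → ((0.066667+0.055)/1.055)^2.4 ≈ 0.005605
  G: 200/255 ≈ 0.784314 > 0.04045 → ((0.784314+0.055)/1.055)^2.4 ≈ 0.577580
  B: 35/255 ≈ 0.137255 > 0.04045 → ((0.137255+0.055)/1.055)^2.4 ≈ 0.016807
R_lin = 0.005605, G_lin = 0.577580, B_lin = 0.016807
L = 0.2126×R + 0.7152×G + 0.0722×B
L = 0.2126×0.005605 + 0.7152×0.577580 + 0.0722×0.016807
L ≈ 0.415491


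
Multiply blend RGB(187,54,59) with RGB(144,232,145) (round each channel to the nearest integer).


Multiply: C = A×B/255, rounded to nearest integer
R: 187×144/255 = 26928/255 ≈ 105.600 → 106
G: 54×232/255 = 12528/255 ≈ 49.129 → 49
B: 59×145/255 = 8555/255 ≈ 33.549 → 34
= RGB(106, 49, 34)


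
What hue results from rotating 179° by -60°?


New hue = (H + rotation) mod 360
New hue = (179 -60) mod 360
= 119 mod 360
= 119°


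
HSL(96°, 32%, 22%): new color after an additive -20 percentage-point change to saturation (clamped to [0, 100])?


Original S = 32%
Adjustment = -20 percentage points
New S = 32 + (-20) = 12
Clamp to [0, 100] → 12
= HSL(96°, 12%, 22%)


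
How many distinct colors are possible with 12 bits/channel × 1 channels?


Total bits = 12 bits/channel × 1 channels = 12 bits
Distinct colors = 2^12
= 4,096 colors


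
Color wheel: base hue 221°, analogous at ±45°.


Base hue: 221°
Left analog: (221 - 45) mod 360 = 176°
Right analog: (221 + 45) mod 360 = 266°
Analogous hues = 176° and 266°


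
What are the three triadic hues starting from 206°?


Triadic: equally spaced at 120° intervals
H1 = 206°
H2 = (206 + 120) mod 360 = 326°
H3 = (206 + 240) mod 360 = 86°
Triadic = 206°, 326°, 86°


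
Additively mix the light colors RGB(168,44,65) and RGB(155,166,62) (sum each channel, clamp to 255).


Additive: each channel = min(255, C₁+C₂)
R: 168+155 = 323 → 255
G: 44+166 = 210 → 210
B: 65+62 = 127 → 127
= RGB(255, 210, 127)


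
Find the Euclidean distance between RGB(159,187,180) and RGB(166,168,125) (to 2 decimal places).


d = √[(R₁-R₂)² + (G₁-G₂)² + (B₁-B₂)²]
d = √[(159-166)² + (187-168)² + (180-125)²]
d = √[49 + 361 + 3025]
d = √3435
d ≈ 58.61


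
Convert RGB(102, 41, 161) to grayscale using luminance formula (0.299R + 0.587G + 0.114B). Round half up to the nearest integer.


Gray = 0.299×R + 0.587×G + 0.114×B
Gray = 0.299×102 + 0.587×41 + 0.114×161
Gray = 30.498 + 24.067 + 18.354
Gray = 72.919 → round half up → 73
Gray = 73


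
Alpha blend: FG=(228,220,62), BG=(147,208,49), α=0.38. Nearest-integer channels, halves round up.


C = α×F + (1-α)×B, with 1-α = 0.62
R: 0.38×228 + 0.62×147 = 86.64 + 91.14 = 177.78 → 178
G: 0.38×220 + 0.62×208 = 83.60 + 128.96 = 212.56 → 213
B: 0.38×62 + 0.62×49 = 23.56 + 30.38 = 53.94 → 54
= RGB(178, 213, 54)


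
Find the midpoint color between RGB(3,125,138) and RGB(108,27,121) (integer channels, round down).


Midpoint: each channel = ⌊(C₁+C₂)/2⌋
R: ⌊(3+108)/2⌋ = 55
G: ⌊(125+27)/2⌋ = 76
B: ⌊(138+121)/2⌋ = 129
= RGB(55, 76, 129)


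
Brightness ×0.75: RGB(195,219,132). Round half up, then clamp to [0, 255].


Multiply each channel by 0.75, round half up, clamp to [0, 255]
R: 195×0.75 = 146.25 → round → 146
G: 219×0.75 = 164.25 → round → 164
B: 132×0.75 = 99
= RGB(146, 164, 99)


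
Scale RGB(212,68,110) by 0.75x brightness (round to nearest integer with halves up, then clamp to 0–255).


Multiply each channel by 0.75, round half up, clamp to [0, 255]
R: 212×0.75 = 159
G: 68×0.75 = 51
B: 110×0.75 = 82.5 → round → 83
= RGB(159, 51, 83)


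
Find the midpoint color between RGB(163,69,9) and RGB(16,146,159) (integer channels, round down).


Midpoint: each channel = ⌊(C₁+C₂)/2⌋
R: ⌊(163+16)/2⌋ = 89
G: ⌊(69+146)/2⌋ = 107
B: ⌊(9+159)/2⌋ = 84
= RGB(89, 107, 84)


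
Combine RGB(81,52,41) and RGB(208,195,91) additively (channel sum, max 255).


Additive: each channel = min(255, C₁+C₂)
R: 81+208 = 289 → 255
G: 52+195 = 247 → 247
B: 41+91 = 132 → 132
= RGB(255, 247, 132)


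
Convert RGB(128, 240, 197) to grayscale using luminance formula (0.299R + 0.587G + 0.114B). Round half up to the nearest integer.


Gray = 0.299×R + 0.587×G + 0.114×B
Gray = 0.299×128 + 0.587×240 + 0.114×197
Gray = 38.272 + 140.880 + 22.458
Gray = 201.610 → round half up → 202
Gray = 202


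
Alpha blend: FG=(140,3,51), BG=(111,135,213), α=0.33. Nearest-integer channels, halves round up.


C = α×F + (1-α)×B, with 1-α = 0.67
R: 0.33×140 + 0.67×111 = 46.20 + 74.37 = 120.57 → 121
G: 0.33×3 + 0.67×135 = 0.99 + 90.45 = 91.44 → 91
B: 0.33×51 + 0.67×213 = 16.83 + 142.71 = 159.54 → 160
= RGB(121, 91, 160)


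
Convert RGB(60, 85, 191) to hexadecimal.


R = 60 → 3C (hex)
G = 85 → 55 (hex)
B = 191 → BF (hex)
Hex = #3C55BF


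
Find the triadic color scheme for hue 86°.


Triadic: equally spaced at 120° intervals
H1 = 86°
H2 = (86 + 120) mod 360 = 206°
H3 = (86 + 240) mod 360 = 326°
Triadic = 86°, 206°, 326°


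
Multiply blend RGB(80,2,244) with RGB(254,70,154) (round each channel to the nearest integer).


Multiply: C = A×B/255, rounded to nearest integer
R: 80×254/255 = 20320/255 ≈ 79.686 → 80
G: 2×70/255 = 140/255 ≈ 0.549 → 1
B: 244×154/255 = 37576/255 ≈ 147.357 → 147
= RGB(80, 1, 147)


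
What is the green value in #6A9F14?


Color: #6A9F14
R = 6A = 106
G = 9F = 159
B = 14 = 20
Green = 159


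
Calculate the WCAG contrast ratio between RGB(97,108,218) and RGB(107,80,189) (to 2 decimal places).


Linearize each sRGB channel c=v/255: c/12.92 if c ≤ 0.04045 else ((c+0.055)/1.055)^2.4
L = 0.2126×R_lin + 0.7152×G_lin + 0.0722×B_lin
Color 1 (97,108,218):
  R=97: 97/255≈0.3804 > 0.04045 → ((0.3804+0.055)/1.055)^2.4 ≈ 0.11954
  G=108: 108/255≈0.4235 > 0.04045 → ((0.4235+0.055)/1.055)^2.4 ≈ 0.14996
  B=218: 218/255≈0.8549 > 0.04045 → ((0.8549+0.055)/1.055)^2.4 ≈ 0.70110
  L1 = 0.2126×0.11954 + 0.7152×0.14996 + 0.0722×0.70110 ≈ 0.18328
Color 2 (107,80,189):
  R=107: 107/255≈0.4196 > 0.04045 → ((0.4196+0.055)/1.055)^2.4 ≈ 0.14703
  G=80: 80/255≈0.3137 > 0.04045 → ((0.3137+0.055)/1.055)^2.4 ≈ 0.08022
  B=189: 189/255≈0.7412 > 0.04045 → ((0.7412+0.055)/1.055)^2.4 ≈ 0.50888
  L2 = 0.2126×0.14703 + 0.7152×0.08022 + 0.0722×0.50888 ≈ 0.12537
Lighter = 0.18328, Darker = 0.12537
Ratio = (L_lighter + 0.05) / (L_darker + 0.05)
Ratio = (0.18328 + 0.05) / (0.12537 + 0.05) = 0.23328 / 0.17537 ≈ 1.3302
Ratio ≈ 1.33:1


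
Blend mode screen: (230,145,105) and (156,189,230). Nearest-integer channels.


Screen: C = 255 - (255-A)×(255-B)/255, rounded to nearest integer
R: 255 - (255-230)×(255-156)/255 = 255 - 2475/255 ≈ 255 - 9.706 = 245.294 → 245
G: 255 - (255-145)×(255-189)/255 = 255 - 7260/255 ≈ 255 - 28.471 = 226.529 → 227
B: 255 - (255-105)×(255-230)/255 = 255 - 3750/255 ≈ 255 - 14.706 = 240.294 → 240
= RGB(245, 227, 240)


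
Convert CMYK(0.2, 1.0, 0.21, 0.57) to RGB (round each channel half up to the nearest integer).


R = 255 × (1-C) × (1-K) = 255 × 0.80 × 0.43 = 87.72 → 88
G = 255 × (1-M) × (1-K) = 255 × 0.00 × 0.43 = 0
B = 255 × (1-Y) × (1-K) = 255 × 0.79 × 0.43 = 86.6235 → 87
= RGB(88, 0, 87)


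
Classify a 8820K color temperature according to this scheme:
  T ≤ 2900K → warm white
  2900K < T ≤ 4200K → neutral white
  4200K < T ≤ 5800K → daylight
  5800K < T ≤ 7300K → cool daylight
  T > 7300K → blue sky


Temperature: 8820K
8820K > 7300K → blue sky
Classification: blue sky


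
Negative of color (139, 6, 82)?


Invert: (255-R, 255-G, 255-B)
R: 255-139 = 116
G: 255-6 = 249
B: 255-82 = 173
= RGB(116, 249, 173)


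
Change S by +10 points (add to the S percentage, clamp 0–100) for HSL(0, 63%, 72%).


Original S = 63%
Adjustment = +10 percentage points
New S = 63 + (10) = 73
Clamp to [0, 100] → 73
= HSL(0°, 73%, 72%)


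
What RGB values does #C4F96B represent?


C4 → 196 (R)
F9 → 249 (G)
6B → 107 (B)
= RGB(196, 249, 107)


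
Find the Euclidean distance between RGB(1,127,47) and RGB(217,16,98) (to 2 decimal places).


d = √[(R₁-R₂)² + (G₁-G₂)² + (B₁-B₂)²]
d = √[(1-217)² + (127-16)² + (47-98)²]
d = √[46656 + 12321 + 2601]
d = √61578
d ≈ 248.15


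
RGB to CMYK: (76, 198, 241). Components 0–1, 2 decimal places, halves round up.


R'=76/255≈0.2980, G'=198/255≈0.7765, B'=241/255≈0.9451
K = 1 - max(R',G',B') = 1 - 241/255 = 14/255 = 0.05490… → 0.05
(1-R'-K)/(1-K) simplifies to (max-R)/max with max = 241:
C = (241-76)/241 = 165/241 = 0.68464… → 0.68
M = (241-198)/241 = 43/241 = 0.17842… → 0.18
Y = (241-241)/241 = 0/241 = 0 → 0.00
= CMYK(0.68, 0.18, 0.00, 0.05)


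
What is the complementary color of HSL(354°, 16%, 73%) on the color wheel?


Complement = opposite side of color wheel = hue + 180°
H' = (354 + 180) mod 360 = 174°
S and L unchanged.
= HSL(174°, 16%, 73%)


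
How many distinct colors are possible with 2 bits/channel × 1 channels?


Total bits = 2 bits/channel × 1 channels = 2 bits
Distinct colors = 2^2
= 4 colors


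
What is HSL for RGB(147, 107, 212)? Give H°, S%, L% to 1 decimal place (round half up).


Normalize: R'=147/255≈0.5765, G'=107/255≈0.4196, B'=212/255≈0.8314
Max=212/255, Min=107/255, Δ=Max-Min=105/255
L = (Max+Min)/2 = (212+107)/510 = 319/510 = 0.62549… → L = 62.5%
L > 0.5 → S = Δ/(2-Max-Min) = 105/(510-212-107) = 105/191 = 0.54973… → S = 55.0%
(the 1/255 factors cancel in S and H, so raw channel differences can be used)
Max is B' → H = 60 × ((R-G)/Δ + 4) = 60 × ((147-107)/105 + 4)
  40/105 + 4 = 0.3809… + 4 = 4.3809…
  H = 60 × 4.3809… = 262.857…° → H = 262.9°
= HSL(262.9°, 55.0%, 62.5%)


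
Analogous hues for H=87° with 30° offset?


Base hue: 87°
Left analog: (87 - 30) mod 360 = 57°
Right analog: (87 + 30) mod 360 = 117°
Analogous hues = 57° and 117°


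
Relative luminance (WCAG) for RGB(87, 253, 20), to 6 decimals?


Linearize each channel (sRGB transfer function): c = v/255; c_lin = c/12.92 if c ≤ 0.04045, else ((c+0.055)/1.055)^2.4
  R: 87/255 ≈ 0.341176 > 0.04045 → ((0.341176+0.055)/1.055)^2.4 ≈ 0.095307
  G: 253/255 ≈ 0.992157 > 0.04045 → ((0.992157+0.055)/1.055)^2.4 ≈ 0.982251
  B: 20/255 ≈ 0.078431 > 0.04045 → ((0.078431+0.055)/1.055)^2.4 ≈ 0.006995
R_lin = 0.095307, G_lin = 0.982251, B_lin = 0.006995
L = 0.2126×R + 0.7152×G + 0.0722×B
L = 0.2126×0.095307 + 0.7152×0.982251 + 0.0722×0.006995
L ≈ 0.723273


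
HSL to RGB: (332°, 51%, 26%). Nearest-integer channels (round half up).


H=332°, S=0.51, L=0.26
C = (1-|2L-1|)×S = (1-|-0.48|)×0.51 = 0.2652
H' = H/60 = 332/60 ≈ 5.5333; X = C×(1-|H' mod 2 - 1|) = 0.12376
m = L - C/2 = 0.26 - 0.1326 = 0.1274
Sector ⌊H'⌋ = 5 → (R',G',B') = (0.2652, 0.0, 0.12376)
RGB = ((R'+m)×255, (G'+m)×255, (B'+m)×255) = (100.113, 32.487, 64.0458)
Round half up → RGB(100, 32, 64)


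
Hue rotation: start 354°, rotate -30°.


New hue = (H + rotation) mod 360
New hue = (354 -30) mod 360
= 324 mod 360
= 324°


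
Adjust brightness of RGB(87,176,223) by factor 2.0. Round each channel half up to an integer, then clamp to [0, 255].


Multiply each channel by 2.0, round half up, clamp to [0, 255]
R: 87×2.0 = 174
G: 176×2.0 = 352 → clamp → 255
B: 223×2.0 = 446 → clamp → 255
= RGB(174, 255, 255)


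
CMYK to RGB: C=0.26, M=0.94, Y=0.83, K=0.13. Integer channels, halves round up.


R = 255 × (1-C) × (1-K) = 255 × 0.74 × 0.87 = 164.169 → 164
G = 255 × (1-M) × (1-K) = 255 × 0.06 × 0.87 = 13.311 → 13
B = 255 × (1-Y) × (1-K) = 255 × 0.17 × 0.87 = 37.7145 → 38
= RGB(164, 13, 38)


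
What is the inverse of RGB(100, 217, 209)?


Invert: (255-R, 255-G, 255-B)
R: 255-100 = 155
G: 255-217 = 38
B: 255-209 = 46
= RGB(155, 38, 46)


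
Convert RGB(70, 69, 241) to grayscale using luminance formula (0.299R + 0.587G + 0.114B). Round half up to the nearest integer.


Gray = 0.299×R + 0.587×G + 0.114×B
Gray = 0.299×70 + 0.587×69 + 0.114×241
Gray = 20.930 + 40.503 + 27.474
Gray = 88.907 → round half up → 89
Gray = 89


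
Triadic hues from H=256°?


Triadic: equally spaced at 120° intervals
H1 = 256°
H2 = (256 + 120) mod 360 = 16°
H3 = (256 + 240) mod 360 = 136°
Triadic = 256°, 16°, 136°


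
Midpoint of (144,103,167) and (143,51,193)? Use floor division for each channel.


Midpoint: each channel = ⌊(C₁+C₂)/2⌋
R: ⌊(144+143)/2⌋ = 143
G: ⌊(103+51)/2⌋ = 77
B: ⌊(167+193)/2⌋ = 180
= RGB(143, 77, 180)


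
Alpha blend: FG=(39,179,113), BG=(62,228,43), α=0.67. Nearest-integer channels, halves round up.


C = α×F + (1-α)×B, with 1-α = 0.33
R: 0.67×39 + 0.33×62 = 26.13 + 20.46 = 46.59 → 47
G: 0.67×179 + 0.33×228 = 119.93 + 75.24 = 195.17 → 195
B: 0.67×113 + 0.33×43 = 75.71 + 14.19 = 89.90 → 90
= RGB(47, 195, 90)


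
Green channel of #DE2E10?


Color: #DE2E10
R = DE = 222
G = 2E = 46
B = 10 = 16
Green = 46


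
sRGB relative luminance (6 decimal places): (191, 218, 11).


Linearize each channel (sRGB transfer function): c = v/255; c_lin = c/12.92 if c ≤ 0.04045, else ((c+0.055)/1.055)^2.4
  R: 191/255 ≈ 0.749020 > 0.04045 → ((0.749020+0.055)/1.055)^2.4 ≈ 0.520996
  G: 218/255 ≈ 0.854902 > 0.04045 → ((0.854902+0.055)/1.055)^2.4 ≈ 0.701102
  B: 11/255 ≈ 0.043137 > 0.04045 → ((0.043137+0.055)/1.055)^2.4 ≈ 0.003347
R_lin = 0.520996, G_lin = 0.701102, B_lin = 0.003347
L = 0.2126×R + 0.7152×G + 0.0722×B
L = 0.2126×0.520996 + 0.7152×0.701102 + 0.0722×0.003347
L ≈ 0.612433


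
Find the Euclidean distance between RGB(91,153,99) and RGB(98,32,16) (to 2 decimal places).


d = √[(R₁-R₂)² + (G₁-G₂)² + (B₁-B₂)²]
d = √[(91-98)² + (153-32)² + (99-16)²]
d = √[49 + 14641 + 6889]
d = √21579
d ≈ 146.90


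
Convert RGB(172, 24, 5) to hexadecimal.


R = 172 → AC (hex)
G = 24 → 18 (hex)
B = 5 → 05 (hex)
Hex = #AC1805


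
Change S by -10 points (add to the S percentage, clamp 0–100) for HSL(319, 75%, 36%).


Original S = 75%
Adjustment = -10 percentage points
New S = 75 + (-10) = 65
Clamp to [0, 100] → 65
= HSL(319°, 65%, 36%)


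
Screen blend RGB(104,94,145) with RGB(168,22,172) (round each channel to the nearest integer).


Screen: C = 255 - (255-A)×(255-B)/255, rounded to nearest integer
R: 255 - (255-104)×(255-168)/255 = 255 - 13137/255 ≈ 255 - 51.518 = 203.482 → 203
G: 255 - (255-94)×(255-22)/255 = 255 - 37513/255 ≈ 255 - 147.110 = 107.890 → 108
B: 255 - (255-145)×(255-172)/255 = 255 - 9130/255 ≈ 255 - 35.804 = 219.196 → 219
= RGB(203, 108, 219)


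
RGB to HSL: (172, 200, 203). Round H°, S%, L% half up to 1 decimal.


Normalize: R'=172/255≈0.6745, G'=200/255≈0.7843, B'=203/255≈0.7961
Max=203/255, Min=172/255, Δ=Max-Min=31/255
L = (Max+Min)/2 = (203+172)/510 = 375/510 = 0.73529… → L = 73.5%
L > 0.5 → S = Δ/(2-Max-Min) = 31/(510-203-172) = 31/135 = 0.22962… → S = 23.0%
(the 1/255 factors cancel in S and H, so raw channel differences can be used)
Max is B' → H = 60 × ((R-G)/Δ + 4) = 60 × ((172-200)/31 + 4)
  -28/31 + 4 = -0.9032… + 4 = 3.0967…
  H = 60 × 3.0967… = 185.806…° → H = 185.8°
= HSL(185.8°, 23.0%, 73.5%)


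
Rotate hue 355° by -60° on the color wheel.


New hue = (H + rotation) mod 360
New hue = (355 -60) mod 360
= 295 mod 360
= 295°


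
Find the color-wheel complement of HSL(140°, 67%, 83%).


Complement = opposite side of color wheel = hue + 180°
H' = (140 + 180) mod 360 = 320°
S and L unchanged.
= HSL(320°, 67%, 83%)


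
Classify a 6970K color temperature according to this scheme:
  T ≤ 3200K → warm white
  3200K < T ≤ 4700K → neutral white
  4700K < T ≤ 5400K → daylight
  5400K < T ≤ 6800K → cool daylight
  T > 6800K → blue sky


Temperature: 6970K
6970K > 6800K → blue sky
Classification: blue sky


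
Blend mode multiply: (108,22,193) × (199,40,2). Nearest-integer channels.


Multiply: C = A×B/255, rounded to nearest integer
R: 108×199/255 = 21492/255 ≈ 84.282 → 84
G: 22×40/255 = 880/255 ≈ 3.451 → 3
B: 193×2/255 = 386/255 ≈ 1.514 → 2
= RGB(84, 3, 2)


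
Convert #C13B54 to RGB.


C1 → 193 (R)
3B → 59 (G)
54 → 84 (B)
= RGB(193, 59, 84)


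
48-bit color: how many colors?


Colors = 2^bits = 2^48
= 281,474,976,710,656 colors


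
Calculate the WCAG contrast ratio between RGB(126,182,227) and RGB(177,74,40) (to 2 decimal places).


Linearize each sRGB channel c=v/255: c/12.92 if c ≤ 0.04045 else ((c+0.055)/1.055)^2.4
L = 0.2126×R_lin + 0.7152×G_lin + 0.0722×B_lin
Color 1 (126,182,227):
  R=126: 126/255≈0.4941 > 0.04045 → ((0.4941+0.055)/1.055)^2.4 ≈ 0.20864
  G=182: 182/255≈0.7137 > 0.04045 → ((0.7137+0.055)/1.055)^2.4 ≈ 0.46778
  B=227: 227/255≈0.8902 > 0.04045 → ((0.8902+0.055)/1.055)^2.4 ≈ 0.76815
  L1 = 0.2126×0.20864 + 0.7152×0.46778 + 0.0722×0.76815 ≈ 0.43438
Color 2 (177,74,40):
  R=177: 177/255≈0.6941 > 0.04045 → ((0.6941+0.055)/1.055)^2.4 ≈ 0.43966
  G=74: 74/255≈0.2902 > 0.04045 → ((0.2902+0.055)/1.055)^2.4 ≈ 0.06848
  B=40: 40/255≈0.1569 > 0.04045 → ((0.1569+0.055)/1.055)^2.4 ≈ 0.02122
  L2 = 0.2126×0.43966 + 0.7152×0.06848 + 0.0722×0.02122 ≈ 0.14398
Lighter = 0.43438, Darker = 0.14398
Ratio = (L_lighter + 0.05) / (L_darker + 0.05)
Ratio = (0.43438 + 0.05) / (0.14398 + 0.05) = 0.48438 / 0.19398 ≈ 2.4971
Ratio ≈ 2.50:1


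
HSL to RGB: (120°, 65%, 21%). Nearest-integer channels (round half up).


H=120°, S=0.65, L=0.21
C = (1-|2L-1|)×S = (1-|-0.58|)×0.65 = 0.273
H' = H/60 = 120/60 ≈ 2.0000; X = C×(1-|H' mod 2 - 1|) = 0.0
m = L - C/2 = 0.21 - 0.1365 = 0.0735
Sector ⌊H'⌋ = 2 → (R',G',B') = (0.0, 0.273, 0.0)
RGB = ((R'+m)×255, (G'+m)×255, (B'+m)×255) = (18.7425, 88.3575, 18.7425)
Round half up → RGB(19, 88, 19)


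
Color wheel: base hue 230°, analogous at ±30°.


Base hue: 230°
Left analog: (230 - 30) mod 360 = 200°
Right analog: (230 + 30) mod 360 = 260°
Analogous hues = 200° and 260°


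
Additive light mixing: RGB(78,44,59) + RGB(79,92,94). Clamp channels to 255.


Additive: each channel = min(255, C₁+C₂)
R: 78+79 = 157 → 157
G: 44+92 = 136 → 136
B: 59+94 = 153 → 153
= RGB(157, 136, 153)


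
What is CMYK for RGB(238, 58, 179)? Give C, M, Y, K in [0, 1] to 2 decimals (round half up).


R'=238/255≈0.9333, G'=58/255≈0.2275, B'=179/255≈0.7020
K = 1 - max(R',G',B') = 1 - 238/255 = 17/255 = 0.06666… → 0.07
(1-R'-K)/(1-K) simplifies to (max-R)/max with max = 238:
C = (238-238)/238 = 0/238 = 0 → 0.00
M = (238-58)/238 = 180/238 = 0.75630… → 0.76
Y = (238-179)/238 = 59/238 = 0.24789… → 0.25
= CMYK(0.00, 0.76, 0.25, 0.07)


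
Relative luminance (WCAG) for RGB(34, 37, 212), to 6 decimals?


Linearize each channel (sRGB transfer function): c = v/255; c_lin = c/12.92 if c ≤ 0.04045, else ((c+0.055)/1.055)^2.4
  R: 34/255 ≈ 0.133333 > 0.04045 → ((0.133333+0.055)/1.055)^2.4 ≈ 0.015996
  G: 37/255 ≈ 0.145098 > 0.04045 → ((0.145098+0.055)/1.055)^2.4 ≈ 0.018500
  B: 212/255 ≈ 0.831373 > 0.04045 → ((0.831373+0.055)/1.055)^2.4 ≈ 0.658375
R_lin = 0.015996, G_lin = 0.018500, B_lin = 0.658375
L = 0.2126×R + 0.7152×G + 0.0722×B
L = 0.2126×0.015996 + 0.7152×0.018500 + 0.0722×0.658375
L ≈ 0.064167


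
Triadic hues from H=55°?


Triadic: equally spaced at 120° intervals
H1 = 55°
H2 = (55 + 120) mod 360 = 175°
H3 = (55 + 240) mod 360 = 295°
Triadic = 55°, 175°, 295°


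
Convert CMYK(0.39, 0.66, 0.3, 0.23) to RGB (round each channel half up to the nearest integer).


R = 255 × (1-C) × (1-K) = 255 × 0.61 × 0.77 = 119.7735 → 120
G = 255 × (1-M) × (1-K) = 255 × 0.34 × 0.77 = 66.759 → 67
B = 255 × (1-Y) × (1-K) = 255 × 0.70 × 0.77 = 137.445 → 137
= RGB(120, 67, 137)


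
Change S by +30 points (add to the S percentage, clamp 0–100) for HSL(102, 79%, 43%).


Original S = 79%
Adjustment = +30 percentage points
New S = 79 + (30) = 109
Clamp to [0, 100] → 100
= HSL(102°, 100%, 43%)


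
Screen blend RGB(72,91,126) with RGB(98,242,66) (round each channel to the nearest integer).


Screen: C = 255 - (255-A)×(255-B)/255, rounded to nearest integer
R: 255 - (255-72)×(255-98)/255 = 255 - 28731/255 ≈ 255 - 112.671 = 142.329 → 142
G: 255 - (255-91)×(255-242)/255 = 255 - 2132/255 ≈ 255 - 8.361 = 246.639 → 247
B: 255 - (255-126)×(255-66)/255 = 255 - 24381/255 ≈ 255 - 95.612 = 159.388 → 159
= RGB(142, 247, 159)


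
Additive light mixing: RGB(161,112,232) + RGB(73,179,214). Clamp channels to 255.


Additive: each channel = min(255, C₁+C₂)
R: 161+73 = 234 → 234
G: 112+179 = 291 → 255
B: 232+214 = 446 → 255
= RGB(234, 255, 255)


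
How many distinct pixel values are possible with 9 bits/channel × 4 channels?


Total bits = 9 bits/channel × 4 channels = 36 bits
Distinct pixel values = 2^36
= 68,719,476,736 pixel values


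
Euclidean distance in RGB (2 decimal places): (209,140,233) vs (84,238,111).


d = √[(R₁-R₂)² + (G₁-G₂)² + (B₁-B₂)²]
d = √[(209-84)² + (140-238)² + (233-111)²]
d = √[15625 + 9604 + 14884]
d = √40113
d ≈ 200.28


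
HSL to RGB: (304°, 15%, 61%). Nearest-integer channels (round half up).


H=304°, S=0.15, L=0.61
C = (1-|2L-1|)×S = (1-|0.22|)×0.15 = 0.117
H' = H/60 = 304/60 ≈ 5.0667; X = C×(1-|H' mod 2 - 1|) = 0.1092
m = L - C/2 = 0.61 - 0.0585 = 0.5515
Sector ⌊H'⌋ = 5 → (R',G',B') = (0.117, 0.0, 0.1092)
RGB = ((R'+m)×255, (G'+m)×255, (B'+m)×255) = (170.4675, 140.6325, 168.4785)
Round half up → RGB(170, 141, 168)


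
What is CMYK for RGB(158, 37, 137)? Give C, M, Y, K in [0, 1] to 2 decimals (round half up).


R'=158/255≈0.6196, G'=37/255≈0.1451, B'=137/255≈0.5373
K = 1 - max(R',G',B') = 1 - 158/255 = 97/255 = 0.38039… → 0.38
(1-R'-K)/(1-K) simplifies to (max-R)/max with max = 158:
C = (158-158)/158 = 0/158 = 0 → 0.00
M = (158-37)/158 = 121/158 = 0.76582… → 0.77
Y = (158-137)/158 = 21/158 = 0.13291… → 0.13
= CMYK(0.00, 0.77, 0.13, 0.38)


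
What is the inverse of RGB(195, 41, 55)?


Invert: (255-R, 255-G, 255-B)
R: 255-195 = 60
G: 255-41 = 214
B: 255-55 = 200
= RGB(60, 214, 200)


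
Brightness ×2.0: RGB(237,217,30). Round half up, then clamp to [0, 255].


Multiply each channel by 2.0, round half up, clamp to [0, 255]
R: 237×2.0 = 474 → clamp → 255
G: 217×2.0 = 434 → clamp → 255
B: 30×2.0 = 60
= RGB(255, 255, 60)


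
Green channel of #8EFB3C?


Color: #8EFB3C
R = 8E = 142
G = FB = 251
B = 3C = 60
Green = 251


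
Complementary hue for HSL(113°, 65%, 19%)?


Complement = opposite side of color wheel = hue + 180°
H' = (113 + 180) mod 360 = 293°
S and L unchanged.
= HSL(293°, 65%, 19%)


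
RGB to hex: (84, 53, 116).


R = 84 → 54 (hex)
G = 53 → 35 (hex)
B = 116 → 74 (hex)
Hex = #543574


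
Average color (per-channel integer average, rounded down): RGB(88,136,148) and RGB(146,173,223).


Midpoint: each channel = ⌊(C₁+C₂)/2⌋
R: ⌊(88+146)/2⌋ = 117
G: ⌊(136+173)/2⌋ = 154
B: ⌊(148+223)/2⌋ = 185
= RGB(117, 154, 185)


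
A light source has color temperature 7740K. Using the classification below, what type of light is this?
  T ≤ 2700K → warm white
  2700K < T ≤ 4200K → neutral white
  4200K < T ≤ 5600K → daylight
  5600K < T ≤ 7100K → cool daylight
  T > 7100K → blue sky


Temperature: 7740K
7740K > 7100K → blue sky
Classification: blue sky


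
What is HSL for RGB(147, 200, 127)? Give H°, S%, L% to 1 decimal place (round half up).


Normalize: R'=147/255≈0.5765, G'=200/255≈0.7843, B'=127/255≈0.4980
Max=200/255, Min=127/255, Δ=Max-Min=73/255
L = (Max+Min)/2 = (200+127)/510 = 327/510 = 0.64117… → L = 64.1%
L > 0.5 → S = Δ/(2-Max-Min) = 73/(510-200-127) = 73/183 = 0.39890… → S = 39.9%
(the 1/255 factors cancel in S and H, so raw channel differences can be used)
Max is G' → H = 60 × ((B-R)/Δ + 2) = 60 × ((127-147)/73 + 2)
  -20/73 + 2 = -0.2739… + 2 = 1.7260…
  H = 60 × 1.7260… = 103.561…° → H = 103.6°
= HSL(103.6°, 39.9%, 64.1%)


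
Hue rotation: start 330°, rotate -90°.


New hue = (H + rotation) mod 360
New hue = (330 -90) mod 360
= 240 mod 360
= 240°


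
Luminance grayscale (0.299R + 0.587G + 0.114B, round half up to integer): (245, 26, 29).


Gray = 0.299×R + 0.587×G + 0.114×B
Gray = 0.299×245 + 0.587×26 + 0.114×29
Gray = 73.255 + 15.262 + 3.306
Gray = 91.823 → round half up → 92
Gray = 92


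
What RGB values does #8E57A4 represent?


8E → 142 (R)
57 → 87 (G)
A4 → 164 (B)
= RGB(142, 87, 164)


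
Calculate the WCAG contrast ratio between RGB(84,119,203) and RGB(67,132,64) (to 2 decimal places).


Linearize each sRGB channel c=v/255: c/12.92 if c ≤ 0.04045 else ((c+0.055)/1.055)^2.4
L = 0.2126×R_lin + 0.7152×G_lin + 0.0722×B_lin
Color 1 (84,119,203):
  R=84: 84/255≈0.3294 > 0.04045 → ((0.3294+0.055)/1.055)^2.4 ≈ 0.08866
  G=119: 119/255≈0.4667 > 0.04045 → ((0.4667+0.055)/1.055)^2.4 ≈ 0.18447
  B=203: 203/255≈0.7961 > 0.04045 → ((0.7961+0.055)/1.055)^2.4 ≈ 0.59720
  L1 = 0.2126×0.08866 + 0.7152×0.18447 + 0.0722×0.59720 ≈ 0.19390
Color 2 (67,132,64):
  R=67: 67/255≈0.2627 > 0.04045 → ((0.2627+0.055)/1.055)^2.4 ≈ 0.05613
  G=132: 132/255≈0.5176 > 0.04045 → ((0.5176+0.055)/1.055)^2.4 ≈ 0.23074
  B=64: 64/255≈0.2510 > 0.04045 → ((0.2510+0.055)/1.055)^2.4 ≈ 0.05127
  L2 = 0.2126×0.05613 + 0.7152×0.23074 + 0.0722×0.05127 ≈ 0.18066
Lighter = 0.19390, Darker = 0.18066
Ratio = (L_lighter + 0.05) / (L_darker + 0.05)
Ratio = (0.19390 + 0.05) / (0.18066 + 0.05) = 0.24390 / 0.23066 ≈ 1.0574
Ratio ≈ 1.06:1


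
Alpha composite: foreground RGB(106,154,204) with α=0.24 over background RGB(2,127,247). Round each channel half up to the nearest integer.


C = α×F + (1-α)×B, with 1-α = 0.76
R: 0.24×106 + 0.76×2 = 25.44 + 1.52 = 26.96 → 27
G: 0.24×154 + 0.76×127 = 36.96 + 96.52 = 133.48 → 133
B: 0.24×204 + 0.76×247 = 48.96 + 187.72 = 236.68 → 237
= RGB(27, 133, 237)


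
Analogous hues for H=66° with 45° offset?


Base hue: 66°
Left analog: (66 - 45) mod 360 = 21°
Right analog: (66 + 45) mod 360 = 111°
Analogous hues = 21° and 111°


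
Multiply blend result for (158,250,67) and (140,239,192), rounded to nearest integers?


Multiply: C = A×B/255, rounded to nearest integer
R: 158×140/255 = 22120/255 ≈ 86.745 → 87
G: 250×239/255 = 59750/255 ≈ 234.314 → 234
B: 67×192/255 = 12864/255 ≈ 50.447 → 50
= RGB(87, 234, 50)


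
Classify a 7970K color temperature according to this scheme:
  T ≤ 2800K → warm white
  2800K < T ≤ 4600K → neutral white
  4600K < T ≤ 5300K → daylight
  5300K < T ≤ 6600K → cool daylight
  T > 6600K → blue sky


Temperature: 7970K
7970K > 6600K → blue sky
Classification: blue sky


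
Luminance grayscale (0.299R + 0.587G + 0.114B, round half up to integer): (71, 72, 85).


Gray = 0.299×R + 0.587×G + 0.114×B
Gray = 0.299×71 + 0.587×72 + 0.114×85
Gray = 21.229 + 42.264 + 9.690
Gray = 73.183 → round half up → 73
Gray = 73


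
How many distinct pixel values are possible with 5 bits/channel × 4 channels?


Total bits = 5 bits/channel × 4 channels = 20 bits
Distinct pixel values = 2^20
= 1,048,576 pixel values


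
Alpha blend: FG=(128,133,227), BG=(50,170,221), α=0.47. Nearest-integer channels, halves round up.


C = α×F + (1-α)×B, with 1-α = 0.53
R: 0.47×128 + 0.53×50 = 60.16 + 26.50 = 86.66 → 87
G: 0.47×133 + 0.53×170 = 62.51 + 90.10 = 152.61 → 153
B: 0.47×227 + 0.53×221 = 106.69 + 117.13 = 223.82 → 224
= RGB(87, 153, 224)


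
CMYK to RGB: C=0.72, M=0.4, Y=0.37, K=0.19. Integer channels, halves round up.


R = 255 × (1-C) × (1-K) = 255 × 0.28 × 0.81 = 57.834 → 58
G = 255 × (1-M) × (1-K) = 255 × 0.60 × 0.81 = 123.93 → 124
B = 255 × (1-Y) × (1-K) = 255 × 0.63 × 0.81 = 130.1265 → 130
= RGB(58, 124, 130)


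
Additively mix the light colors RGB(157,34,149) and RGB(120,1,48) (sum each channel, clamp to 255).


Additive: each channel = min(255, C₁+C₂)
R: 157+120 = 277 → 255
G: 34+1 = 35 → 35
B: 149+48 = 197 → 197
= RGB(255, 35, 197)


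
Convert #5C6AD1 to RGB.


5C → 92 (R)
6A → 106 (G)
D1 → 209 (B)
= RGB(92, 106, 209)


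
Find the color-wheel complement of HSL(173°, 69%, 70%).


Complement = opposite side of color wheel = hue + 180°
H' = (173 + 180) mod 360 = 353°
S and L unchanged.
= HSL(353°, 69%, 70%)


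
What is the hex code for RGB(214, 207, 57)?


R = 214 → D6 (hex)
G = 207 → CF (hex)
B = 57 → 39 (hex)
Hex = #D6CF39


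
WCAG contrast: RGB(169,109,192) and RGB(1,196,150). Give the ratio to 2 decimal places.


Linearize each sRGB channel c=v/255: c/12.92 if c ≤ 0.04045 else ((c+0.055)/1.055)^2.4
L = 0.2126×R_lin + 0.7152×G_lin + 0.0722×B_lin
Color 1 (169,109,192):
  R=169: 169/255≈0.6627 > 0.04045 → ((0.6627+0.055)/1.055)^2.4 ≈ 0.39676
  G=109: 109/255≈0.4275 > 0.04045 → ((0.4275+0.055)/1.055)^2.4 ≈ 0.15293
  B=192: 192/255≈0.7529 > 0.04045 → ((0.7529+0.055)/1.055)^2.4 ≈ 0.52712
  L1 = 0.2126×0.39676 + 0.7152×0.15293 + 0.0722×0.52712 ≈ 0.23178
Color 2 (1,196,150):
  R=1: 1/255≈0.0039 ≤ 0.04045 → 0.0039/12.92 ≈ 0.00030
  G=196: 196/255≈0.7686 > 0.04045 → ((0.7686+0.055)/1.055)^2.4 ≈ 0.55201
  B=150: 150/255≈0.5882 > 0.04045 → ((0.5882+0.055)/1.055)^2.4 ≈ 0.30499
  L2 = 0.2126×0.00030 + 0.7152×0.55201 + 0.0722×0.30499 ≈ 0.41688
Lighter = 0.41688, Darker = 0.23178
Ratio = (L_lighter + 0.05) / (L_darker + 0.05)
Ratio = (0.41688 + 0.05) / (0.23178 + 0.05) = 0.46688 / 0.28178 ≈ 1.6569
Ratio ≈ 1.66:1


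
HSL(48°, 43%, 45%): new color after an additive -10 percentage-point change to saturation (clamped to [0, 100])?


Original S = 43%
Adjustment = -10 percentage points
New S = 43 + (-10) = 33
Clamp to [0, 100] → 33
= HSL(48°, 33%, 45%)


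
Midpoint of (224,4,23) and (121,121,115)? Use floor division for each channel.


Midpoint: each channel = ⌊(C₁+C₂)/2⌋
R: ⌊(224+121)/2⌋ = 172
G: ⌊(4+121)/2⌋ = 62
B: ⌊(23+115)/2⌋ = 69
= RGB(172, 62, 69)
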